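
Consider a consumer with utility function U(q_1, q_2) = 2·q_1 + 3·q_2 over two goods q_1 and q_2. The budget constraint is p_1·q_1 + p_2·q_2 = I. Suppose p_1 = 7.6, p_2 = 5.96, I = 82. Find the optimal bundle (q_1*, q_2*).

q_1* = 0, q_2* = 13.7584

q_2 gives more utility per dollar, so spend all income on q_2: q_2* = I/p_2, q_1* = 0.
Numerically: q_1* = 0, q_2* = 13.7584.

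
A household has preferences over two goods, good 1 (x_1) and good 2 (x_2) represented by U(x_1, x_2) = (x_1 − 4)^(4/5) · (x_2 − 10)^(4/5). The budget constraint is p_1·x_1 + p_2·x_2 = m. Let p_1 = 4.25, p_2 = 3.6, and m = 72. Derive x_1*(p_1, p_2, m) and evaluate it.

After buying the subsistence bundle (4, 10), a share 0.5 of the remaining income goes to x_1: x_1* = 4 + 0.5·(m − 4p_1 − 10p_2)/p_1.
Discretionary income = 72 − 4·4.25 − 10·3.6 = 19; x_1* = 4 + 0.5·19/4.25 = 6.2353.

x_1* = 6.2353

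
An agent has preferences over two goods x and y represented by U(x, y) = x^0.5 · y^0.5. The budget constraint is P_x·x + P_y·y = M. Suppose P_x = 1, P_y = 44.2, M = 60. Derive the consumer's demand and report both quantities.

x* = 30, y* = 0.6787

Tangency: MRS = y/x = P_x/P_y.
So 0.5·P_y·y = 0.5·P_x·x; combined with the budget, a share 0.5 of income goes to x.
Demand: x*(P_x,P_y,M) = 0.5·M/P_x and y* = 0.5·M/P_y.
At P_x=1, P_y=44.2, M=60: x* = 0.5·60/1 = 30, y* = 0.6787.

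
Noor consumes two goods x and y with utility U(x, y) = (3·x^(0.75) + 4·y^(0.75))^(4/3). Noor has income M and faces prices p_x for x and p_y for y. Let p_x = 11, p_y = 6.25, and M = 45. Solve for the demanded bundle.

MRS = MU_x/MU_y = (3/4)·(y/x)^(0.25). Set equal to p_x/p_y.
Solve for the ratio: y/x = [(4/3)·p_x/p_y]^(4).
Substitute y = (y/x)·x into the budget: x* = M/(p_x + p_y·(y/x)).
Numerically y/x = 30.325336, so x* = 45/(11 + 6.25·30.325336) = 0.2244 and y* = 30.325336·0.2244 = 6.8051.

x* = 0.2244, y* = 6.8051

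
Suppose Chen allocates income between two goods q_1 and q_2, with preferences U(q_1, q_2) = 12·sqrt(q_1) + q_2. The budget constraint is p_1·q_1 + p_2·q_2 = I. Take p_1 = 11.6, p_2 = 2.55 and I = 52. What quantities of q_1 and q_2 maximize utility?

Set MRS = p_1/p_2: 6·q_1^(−1/2) = p_1/p_2.
Thus q_1* = (6·p_2/p_1)² — independent of I — with the rest of income spent on q_2.
Plugging in: q_1* = (6·2.55/11.6)² = 1.7397, q_2* = 12.4784.

q_1* = 1.7397, q_2* = 12.4784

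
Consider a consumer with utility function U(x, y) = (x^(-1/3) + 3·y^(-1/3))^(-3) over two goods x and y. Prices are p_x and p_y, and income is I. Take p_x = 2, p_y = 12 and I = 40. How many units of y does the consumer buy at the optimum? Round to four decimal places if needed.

MRS = MU_x/MU_y = (1/3)·(y/x)^(4/3). Set equal to p_x/p_y.
Solve for the ratio: y/x = [3·p_x/p_y]^(0.75).
With the ratio pinned down, the budget gives x* = I/(p_x + p_y·(y/x)) and y* = (y/x)·x*.
Numerically y/x = 0.594604, so x* = 40/(2 + 12·0.594604) = 4.3786 and y* = 0.594604·4.3786 = 2.6036.

y* = 2.6036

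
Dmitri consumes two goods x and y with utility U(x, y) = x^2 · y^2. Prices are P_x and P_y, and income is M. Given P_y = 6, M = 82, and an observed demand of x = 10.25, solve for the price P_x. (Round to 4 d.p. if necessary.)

Tangency: MRS = y/x = P_x/P_y.
Rearranging, P_y·y = P_x·x. Substituting into the budget gives P_x·x·(1 + 1) = M.
Demand: x*(P_x,P_y,M) = 0.5·M/P_x and y* = 0.5·M/P_y.
Set x* = 10.25 in the demand function and solve for P_x: P_x = 4.

P_x = 4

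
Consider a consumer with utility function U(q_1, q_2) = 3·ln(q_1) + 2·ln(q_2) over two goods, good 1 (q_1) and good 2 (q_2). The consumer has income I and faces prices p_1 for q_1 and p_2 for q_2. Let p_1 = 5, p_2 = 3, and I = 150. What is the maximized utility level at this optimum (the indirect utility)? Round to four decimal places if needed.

V = 14.6626

Demand: q_1*(p_1,p_2,I) = 0.6·I/p_1 and q_2* = 0.4·I/p_2.
At p_1=5, p_2=3, I=150: q_1* = 0.6·150/5 = 18, q_2* = 20.
Utility at the optimum: U(18, 20) = 14.6626.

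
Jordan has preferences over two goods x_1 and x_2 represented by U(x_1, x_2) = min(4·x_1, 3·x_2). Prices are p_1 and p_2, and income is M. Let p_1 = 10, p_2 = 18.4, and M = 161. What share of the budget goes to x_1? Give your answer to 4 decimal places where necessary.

Demand: x_1*(p_1,p_2,M) = 3·M/(3·p_1 + 4·p_2), x_2* = 4·M/(3·p_1 + 4·p_2).
Here 3·10 + 4·18.4 = 103.6, giving x_1* = 4.6622 and x_2* = 6.2162.
Expenditure on x_1: 10·4.6622 = 46.6216; share = 0.2896.

share on x_1 = 0.2896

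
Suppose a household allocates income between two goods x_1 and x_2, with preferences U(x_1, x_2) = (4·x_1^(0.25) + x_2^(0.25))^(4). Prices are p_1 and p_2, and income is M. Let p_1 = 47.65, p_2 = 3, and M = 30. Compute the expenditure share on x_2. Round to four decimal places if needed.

share on x_2 = 0.2836

MU_x_1 ∝ 4·x_1^(-0.75), MU_x_2 ∝ x_2^(-0.75), so MRS = 4·(x_2/x_1)^(0.75) = p_1/p_2.
Hence x_2/x_1 = ((1/4)·p_1/p_2)^(1/(0.75)), i.e. raised to the 4/3 power.
Substitute x_2 = (x_2/x_1)·x_1 into the budget: x_1* = M/(p_1 + p_2·(x_2/x_1)).
Numerically x_2/x_1 = 6.287947, so x_1* = 30/(47.65 + 3·6.287947) = 0.451 and x_2* = 6.287947·0.451 = 2.8361.
Expenditure on x_2: 3·2.8361 = 8.5082; share = 0.2836.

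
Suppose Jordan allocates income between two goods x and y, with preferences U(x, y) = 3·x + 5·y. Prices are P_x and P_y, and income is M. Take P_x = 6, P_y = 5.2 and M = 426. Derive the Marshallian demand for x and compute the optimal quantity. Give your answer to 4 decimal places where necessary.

y gives more utility per dollar, so spend all income on y: y* = M/P_y, x* = 0.
Numerically: x* = 0, y* = 81.9231.

x* = 0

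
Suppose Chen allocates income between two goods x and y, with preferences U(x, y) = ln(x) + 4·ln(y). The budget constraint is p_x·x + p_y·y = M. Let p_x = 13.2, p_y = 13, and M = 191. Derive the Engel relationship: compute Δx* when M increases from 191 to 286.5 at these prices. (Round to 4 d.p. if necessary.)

Δx* = 1.447

At p_x=13.2, p_y=13, M=191: x* = 0.2·191/13.2 = 2.8939.
At M' = 286.5: x* = 4.3409. Change: 4.3409 − 2.8939 = 1.447.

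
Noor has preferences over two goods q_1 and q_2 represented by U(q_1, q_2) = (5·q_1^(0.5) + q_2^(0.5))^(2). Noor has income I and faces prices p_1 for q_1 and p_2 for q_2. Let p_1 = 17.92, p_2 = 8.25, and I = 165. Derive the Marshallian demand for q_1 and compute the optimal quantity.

q_1* = 8.4715

Substitute q_2 = (q_2/q_1)·q_1 into the budget: q_1* = I/(p_1 + p_2·(q_2/q_1)).
Numerically q_2/q_1 = 0.188724, so q_1* = 165/(17.92 + 8.25·0.188724) = 8.4715.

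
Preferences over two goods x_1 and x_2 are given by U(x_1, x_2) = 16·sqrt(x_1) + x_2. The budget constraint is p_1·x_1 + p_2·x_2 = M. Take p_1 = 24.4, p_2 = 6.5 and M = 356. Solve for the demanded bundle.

x_1* = 4.5418, x_2* = 37.7201

MU_x_1 = 8/√x_1, MU_x_2 = 1. Tangency: 8/√x_1 = p_1/p_2.
Thus x_1* = (8·p_2/p_1)² — independent of M — with the rest of income spent on x_2.
Plugging in: x_1* = (8·6.5/24.4)² = 4.5418, x_2* = 37.7201.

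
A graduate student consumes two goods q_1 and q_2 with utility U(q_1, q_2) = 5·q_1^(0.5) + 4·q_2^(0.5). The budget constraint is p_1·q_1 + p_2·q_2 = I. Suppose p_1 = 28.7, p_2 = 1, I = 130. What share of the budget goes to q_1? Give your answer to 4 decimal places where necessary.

share on q_1 = 0.0516

MU_q_1 ∝ 5·q_1^(-0.5), MU_q_2 ∝ 4·q_2^(-0.5), so MRS = (5/4)·(q_2/q_1)^(0.5) = p_1/p_2.
Solve for the ratio: q_2/q_1 = [(4/5)·p_1/p_2]^(2).
With the ratio pinned down, the budget gives q_1* = I/(p_1 + p_2·(q_2/q_1)) and q_2* = (q_2/q_1)·q_1*.
Numerically q_2/q_1 = 527.1616, so q_1* = 130/(28.7 + 1·527.1616) = 0.2339 and q_2* = 527.1616·0.2339 = 123.2879.
Expenditure on q_1: 28.7·0.2339 = 6.7121; share = 0.0516.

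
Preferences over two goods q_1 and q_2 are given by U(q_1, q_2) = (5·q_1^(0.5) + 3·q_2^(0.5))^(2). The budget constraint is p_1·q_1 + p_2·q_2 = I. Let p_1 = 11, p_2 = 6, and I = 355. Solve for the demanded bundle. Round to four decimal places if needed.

With the ratio pinned down, the budget gives q_1* = I/(p_1 + p_2·(q_2/q_1)) and q_2* = (q_2/q_1)·q_1*.
Numerically q_2/q_1 = 1.21, so q_1* = 355/(11 + 6·1.21) = 19.4414 and q_2* = 1.21·19.4414 = 23.5241.

q_1* = 19.4414, q_2* = 23.5241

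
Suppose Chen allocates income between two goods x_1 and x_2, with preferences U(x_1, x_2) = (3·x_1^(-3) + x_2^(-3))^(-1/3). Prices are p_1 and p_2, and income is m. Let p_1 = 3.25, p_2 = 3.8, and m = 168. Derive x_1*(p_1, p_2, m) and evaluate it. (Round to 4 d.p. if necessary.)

x_1* = 27.876

MRS = MU_x_1/MU_x_2 = 3·(x_2/x_1)^(4). Set equal to p_1/p_2.
Solve for the ratio: x_2/x_1 = [(1/3)·p_1/p_2]^(0.25).
Substitute x_2 = (x_2/x_1)·x_1 into the budget: x_1* = m/(p_1 + p_2·(x_2/x_1)).
Numerically x_2/x_1 = 0.730709, so x_1* = 168/(3.25 + 3.8·0.730709) = 27.876.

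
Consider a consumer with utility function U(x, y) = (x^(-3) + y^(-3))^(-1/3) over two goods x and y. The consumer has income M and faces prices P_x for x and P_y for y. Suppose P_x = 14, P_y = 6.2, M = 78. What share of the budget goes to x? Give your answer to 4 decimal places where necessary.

share on x = 0.6481

Numerically y/x = 1.225841, so x* = 78/(14 + 6.2·1.225841) = 3.6111 and y* = 1.225841·3.6111 = 4.4266.
Expenditure on x: 14·3.6111 = 50.5551; share = 0.6481.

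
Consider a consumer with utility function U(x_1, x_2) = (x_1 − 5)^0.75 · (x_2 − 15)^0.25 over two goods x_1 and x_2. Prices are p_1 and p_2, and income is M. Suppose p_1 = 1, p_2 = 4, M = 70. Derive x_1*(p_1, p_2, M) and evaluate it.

Let x_1' = x_1−5, x_2' = x_2−15. MRS = 3·x_2'/x_1' = p_1/p_2.
Substituting into the budget: x_1* = 5 + 0.75·(M − 5·p_1 − 15·p_2)/p_1, and x_2* = 15 + 0.25·(…)/p_2.
Discretionary income = 70 − 5·1 − 15·4 = 5; x_1* = 5 + 0.75·5/1 = 8.75.

x_1* = 8.75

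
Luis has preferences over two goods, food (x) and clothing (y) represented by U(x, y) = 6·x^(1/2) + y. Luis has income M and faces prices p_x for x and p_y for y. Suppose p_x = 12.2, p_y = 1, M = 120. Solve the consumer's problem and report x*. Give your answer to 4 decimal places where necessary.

x* = 0.0605

MU_x = 3/√x, MU_y = 1. Tangency: 3/√x = p_x/p_y.
Solve: √x = 3·p_y/p_x, so x*(p_x,p_y) = (3·p_y/p_x)², and y* = (M − p_x·x*)/p_y.
Plugging in: x* = (3·1/12.2)² = 0.0605.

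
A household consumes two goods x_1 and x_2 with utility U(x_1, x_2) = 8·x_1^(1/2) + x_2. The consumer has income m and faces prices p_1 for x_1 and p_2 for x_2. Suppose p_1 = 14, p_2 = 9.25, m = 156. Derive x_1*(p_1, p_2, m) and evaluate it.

Solve: √x_1 = 4·p_2/p_1, so x_1*(p_1,p_2) = (4·p_2/p_1)², and x_2* = (m − p_1·x_1*)/p_2.
Plugging in: x_1* = (4·9.25/14)² = 6.9847.

x_1* = 6.9847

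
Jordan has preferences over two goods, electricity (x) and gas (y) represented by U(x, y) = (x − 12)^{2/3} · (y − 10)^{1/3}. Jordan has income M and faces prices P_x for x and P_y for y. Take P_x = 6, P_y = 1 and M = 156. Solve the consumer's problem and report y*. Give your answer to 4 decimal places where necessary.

This is Cobb-Douglas in (x−12, y−10): tangency gives 2/3·P_y·(y−10) = 1/3·P_x·(x−12).
After buying the subsistence bundle (12, 10), a share 2/3 of the remaining income goes to x: x* = 12 + 2/3·(M − 12P_x − 10P_y)/P_x.
Discretionary income = 156 − 12·6 − 10·1 = 74; y* = 10 + 1/3·74/1 = 34.6667.

y* = 34.6667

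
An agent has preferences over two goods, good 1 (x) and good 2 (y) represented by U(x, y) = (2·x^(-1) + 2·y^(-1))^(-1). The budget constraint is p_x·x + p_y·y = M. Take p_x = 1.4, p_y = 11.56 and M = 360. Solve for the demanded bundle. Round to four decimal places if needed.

x* = 66.3847, y* = 23.1022

MRS = MU_x/MU_y = (y/x)^(2). Set equal to p_x/p_y.
Solve for the ratio: y/x = [p_x/p_y]^(0.5).
Substitute y = (y/x)·x into the budget: x* = M/(p_x + p_y·(y/x)).
Numerically y/x = 0.348005, so x* = 360/(1.4 + 11.56·0.348005) = 66.3847 and y* = 0.348005·66.3847 = 23.1022.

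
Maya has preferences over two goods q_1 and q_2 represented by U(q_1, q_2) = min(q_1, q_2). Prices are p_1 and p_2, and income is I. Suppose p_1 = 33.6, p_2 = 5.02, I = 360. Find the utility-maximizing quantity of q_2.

q_2* = 9.3216

With perfect complements, no substitution: consume in ratio q_1:q_2 = 1:1.
Budget: p_1·q_1 + p_2·q_1 = I, so (p_1 + p_2)·q_1 = I.
Demand: q_1*(p_1,p_2,I) = I/(p_1 + p_2), q_2* = I/(p_1 + p_2).
Here 33.6 + 5.02 = 38.62, giving q_2* = 9.3216.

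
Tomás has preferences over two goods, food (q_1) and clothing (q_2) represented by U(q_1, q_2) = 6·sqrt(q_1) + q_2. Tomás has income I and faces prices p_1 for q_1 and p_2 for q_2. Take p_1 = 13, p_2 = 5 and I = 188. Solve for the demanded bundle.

q_1* = 1.3314, q_2* = 34.1385

Solve: √q_1 = 3·p_2/p_1, so q_1*(p_1,p_2) = (3·p_2/p_1)², and q_2* = (I − p_1·q_1*)/p_2.
Plugging in: q_1* = (3·5/13)² = 1.3314, q_2* = 34.1385.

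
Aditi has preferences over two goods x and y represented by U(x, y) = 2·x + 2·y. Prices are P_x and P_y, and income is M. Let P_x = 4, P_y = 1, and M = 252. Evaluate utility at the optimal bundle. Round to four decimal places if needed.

V = 504

Perfect substitutes: compare marginal utility per dollar. 2/P_x vs 2/P_y → 0.5 vs 2.
y gives more utility per dollar, so spend all income on y: y* = M/P_y, x* = 0.
Numerically: x* = 0, y* = 252.
Utility at the optimum: U(0, 252) = 504.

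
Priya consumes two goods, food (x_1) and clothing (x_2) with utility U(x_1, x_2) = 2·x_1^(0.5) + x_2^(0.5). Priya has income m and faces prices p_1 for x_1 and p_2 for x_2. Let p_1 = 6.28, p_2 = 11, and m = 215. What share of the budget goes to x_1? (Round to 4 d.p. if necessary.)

share on x_1 = 0.8751

With the ratio pinned down, the budget gives x_1* = m/(p_1 + p_2·(x_2/x_1)) and x_2* = (x_2/x_1)·x_1*.
Numerically x_2/x_1 = 0.081484, so x_1* = 215/(6.28 + 11·0.081484) = 29.9596 and x_2* = 0.081484·29.9596 = 2.4412.
Expenditure on x_1: 6.28·29.9596 = 188.1464; share = 0.8751.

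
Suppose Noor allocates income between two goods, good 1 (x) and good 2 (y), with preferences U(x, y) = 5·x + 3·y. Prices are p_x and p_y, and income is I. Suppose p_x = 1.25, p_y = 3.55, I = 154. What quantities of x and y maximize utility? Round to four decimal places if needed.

x* = 123.2, y* = 0

Linear utility — the consumer picks whichever good has higher MU/price: 5/1.25 = 4 vs 3/3.55 = 0.8451.
x gives more utility per dollar, so spend all income on x: x* = I/p_x, y* = 0.
Numerically: x* = 123.2, y* = 0.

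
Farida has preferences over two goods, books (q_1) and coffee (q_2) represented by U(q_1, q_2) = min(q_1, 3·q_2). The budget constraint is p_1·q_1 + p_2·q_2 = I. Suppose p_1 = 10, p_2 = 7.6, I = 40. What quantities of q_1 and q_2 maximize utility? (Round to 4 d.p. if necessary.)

q_1* = 3.1915, q_2* = 1.0638

With perfect complements, no substitution: consume in ratio q_1:q_2 = 3:1.
Budget: p_1·q_1 + p_2·(1/3)·q_1 = I, so (3·p_1 + p_2)·q_1 = 3·I.
Demand: q_1*(p_1,p_2,I) = 3·I/(3·p_1 + p_2), q_2* = I/(3·p_1 + p_2).
Here 3·10 + 7.6 = 37.6, giving q_1* = 3.1915 and q_2* = 1.0638.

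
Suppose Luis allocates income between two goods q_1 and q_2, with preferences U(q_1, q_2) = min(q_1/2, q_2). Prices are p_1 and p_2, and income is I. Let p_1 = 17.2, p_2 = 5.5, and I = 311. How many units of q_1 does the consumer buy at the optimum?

Leontief preferences: the optimum is at the kink where q_1/2 = q_2/1, i.e. q_2 = (1/2)·q_1.
Budget: p_1·q_1 + p_2·(1/2)·q_1 = I, so (2·p_1 + p_2)·q_1 = 2·I.
Demand: q_1*(p_1,p_2,I) = 2·I/(2·p_1 + p_2), q_2* = I/(2·p_1 + p_2).
Here 2·17.2 + 5.5 = 39.9, giving q_1* = 15.589.

q_1* = 15.589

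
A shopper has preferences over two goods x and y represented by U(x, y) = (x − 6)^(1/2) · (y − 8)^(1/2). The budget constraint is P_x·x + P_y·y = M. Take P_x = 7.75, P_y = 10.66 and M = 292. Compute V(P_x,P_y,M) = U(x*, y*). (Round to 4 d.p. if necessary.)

MRS = (y−8)/(x−6). Tangency with P_x/P_y gives y−8 = (P_x/P_y)·(x−6).
Substituting into the budget: x* = 6 + 0.5·(M − 6·P_x − 8·P_y)/P_x, and y* = 8 + 0.5·(…)/P_y.
Discretionary income = 292 − 6·7.75 − 8·10.66 = 160.22; x* = 6 + 0.5·160.22/7.75 = 16.3368; y* = 8 + 0.5·160.22/10.66 = 15.515.
Utility at the optimum: U(16.3368, 15.515) = 8.8137.

V = 8.8137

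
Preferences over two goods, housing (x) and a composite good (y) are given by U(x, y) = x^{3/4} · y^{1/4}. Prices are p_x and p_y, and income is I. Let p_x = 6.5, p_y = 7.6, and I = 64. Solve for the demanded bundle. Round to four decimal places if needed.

x* = 7.3846, y* = 2.1053

At p_x=6.5, p_y=7.6, I=64: x* = 0.75·64/6.5 = 7.3846, y* = 2.1053.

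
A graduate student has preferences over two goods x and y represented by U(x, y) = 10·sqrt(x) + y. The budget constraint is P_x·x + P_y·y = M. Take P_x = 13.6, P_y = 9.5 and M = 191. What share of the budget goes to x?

Set MRS = P_x/P_y: 5·x^(−1/2) = P_x/P_y.
Solve: √x = 5·P_y/P_x, so x*(P_x,P_y) = (5·P_y/P_x)², and y* = (M − P_x·x*)/P_y.
Plugging in: x* = (5·9.5/13.6)² = 12.1986, y* = 2.642.
Expenditure on x: 13.6·12.1986 = 165.9007; share = 0.8686.

share on x = 0.8686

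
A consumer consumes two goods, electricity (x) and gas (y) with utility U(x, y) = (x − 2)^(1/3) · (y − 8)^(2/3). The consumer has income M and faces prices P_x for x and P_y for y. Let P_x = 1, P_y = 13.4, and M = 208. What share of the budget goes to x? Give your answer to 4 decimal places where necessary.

share on x = 0.1679

MRS = (1/2)·(y−8)/(x−2). Tangency with P_x/P_y gives y−8 = 2·(P_x/P_y)·(x−2).
Substituting into the budget: x* = 2 + 1/3·(M − 2·P_x − 8·P_y)/P_x, and y* = 8 + 2/3·(…)/P_y.
Discretionary income = 208 − 2·1 − 8·13.4 = 98.8; x* = 2 + 1/3·98.8/1 = 34.9333; y* = 8 + 2/3·98.8/13.4 = 12.9154.
Expenditure on x: 1·34.9333 = 34.9333; share = 0.1679.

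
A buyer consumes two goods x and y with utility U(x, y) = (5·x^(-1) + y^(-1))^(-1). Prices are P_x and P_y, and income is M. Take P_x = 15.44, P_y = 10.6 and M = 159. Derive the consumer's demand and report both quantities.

MU_x ∝ 5·x^(-2), MU_y ∝ y^(-2), so MRS = 5·(y/x)^(2) = P_x/P_y.
Hence y/x = ((1/5)·P_x/P_y)^(1/(2)), i.e. raised to the 0.5 power.
Substitute y = (y/x)·x into the budget: x* = M/(P_x + P_y·(y/x)).
Numerically y/x = 0.539741, so x* = 159/(15.44 + 10.6·0.539741) = 7.5137 and y* = 0.539741·7.5137 = 4.0555.

x* = 7.5137, y* = 4.0555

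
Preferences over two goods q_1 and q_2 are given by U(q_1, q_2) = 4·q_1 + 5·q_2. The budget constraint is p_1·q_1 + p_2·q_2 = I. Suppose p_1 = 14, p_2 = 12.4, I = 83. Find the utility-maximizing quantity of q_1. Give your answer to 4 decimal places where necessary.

q_1* = 0

Perfect substitutes: compare marginal utility per dollar. 4/p_1 vs 5/p_2 → 0.2857 vs 0.4032.
q_2 gives more utility per dollar, so spend all income on q_2: q_2* = I/p_2, q_1* = 0.
Numerically: q_1* = 0, q_2* = 6.6935.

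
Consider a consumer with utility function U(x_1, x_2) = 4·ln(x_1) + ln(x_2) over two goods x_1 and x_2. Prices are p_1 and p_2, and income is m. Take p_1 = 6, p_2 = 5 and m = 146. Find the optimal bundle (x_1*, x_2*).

The MRS is 4·x_2/x_1. Set MRS = p_1/p_2.
Rearranging, p_2·x_2 = (1/4)·p_1·x_1. Substituting into the budget gives p_1·x_1·(1 + (1/4)) = m.
Demand: x_1*(p_1,p_2,m) = 0.8·m/p_1 and x_2* = 0.2·m/p_2.
At p_1=6, p_2=5, m=146: x_1* = 0.8·146/6 = 19.4667, x_2* = 5.84.

x_1* = 19.4667, x_2* = 5.84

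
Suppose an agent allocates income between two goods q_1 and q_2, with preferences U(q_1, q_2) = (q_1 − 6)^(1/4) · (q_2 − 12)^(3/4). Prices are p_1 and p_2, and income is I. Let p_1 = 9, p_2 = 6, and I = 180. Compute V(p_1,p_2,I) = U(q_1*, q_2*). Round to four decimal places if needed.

MRS = (1/3)·(q_2−12)/(q_1−6). Tangency with p_1/p_2 gives q_2−12 = 3·(p_1/p_2)·(q_1−6).
After buying the subsistence bundle (6, 12), a share 0.25 of the remaining income goes to q_1: q_1* = 6 + 0.25·(I − 6p_1 − 12p_2)/p_1.
Discretionary income = 180 − 6·9 − 12·6 = 54; q_1* = 6 + 0.25·54/9 = 7.5; q_2* = 12 + 0.75·54/6 = 18.75.
Utility at the optimum: U(7.5, 18.75) = 4.6345.

V = 4.6345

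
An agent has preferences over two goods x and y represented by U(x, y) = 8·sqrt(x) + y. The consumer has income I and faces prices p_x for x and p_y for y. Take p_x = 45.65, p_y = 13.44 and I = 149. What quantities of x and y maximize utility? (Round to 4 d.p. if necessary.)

x* = 1.3869, y* = 6.3757

Set MRS = p_x/p_y: 4·x^(−1/2) = p_x/p_y.
Solve: √x = 4·p_y/p_x, so x*(p_x,p_y) = (4·p_y/p_x)², and y* = (I − p_x·x*)/p_y.
Plugging in: x* = (4·13.44/45.65)² = 1.3869, y* = 6.3757.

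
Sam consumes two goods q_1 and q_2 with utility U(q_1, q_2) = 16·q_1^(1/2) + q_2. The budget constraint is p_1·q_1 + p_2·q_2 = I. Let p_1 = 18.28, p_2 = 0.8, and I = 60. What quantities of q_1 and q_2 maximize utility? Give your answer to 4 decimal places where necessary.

q_1* = 0.1226, q_2* = 72.1991

Plugging in: q_1* = (8·0.8/18.28)² = 0.1226, q_2* = 72.1991.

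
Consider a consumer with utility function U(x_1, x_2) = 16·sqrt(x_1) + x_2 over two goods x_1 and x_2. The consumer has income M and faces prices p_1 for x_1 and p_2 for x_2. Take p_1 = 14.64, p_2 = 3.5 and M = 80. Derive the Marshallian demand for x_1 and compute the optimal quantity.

x_1* = 3.6579

Set MRS = p_1/p_2: 8·x_1^(−1/2) = p_1/p_2.
Solve: √x_1 = 8·p_2/p_1, so x_1*(p_1,p_2) = (8·p_2/p_1)², and x_2* = (M − p_1·x_1*)/p_2.
Plugging in: x_1* = (8·3.5/14.64)² = 3.6579.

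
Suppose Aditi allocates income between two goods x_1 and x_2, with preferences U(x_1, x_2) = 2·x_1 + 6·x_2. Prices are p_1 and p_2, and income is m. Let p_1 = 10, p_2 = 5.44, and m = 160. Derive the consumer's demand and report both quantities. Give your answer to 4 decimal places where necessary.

x_1* = 0, x_2* = 29.4118

Linear utility — the consumer picks whichever good has higher MU/price: 2/10 = 0.2 vs 6/5.44 = 1.1029.
x_2 gives more utility per dollar, so spend all income on x_2: x_2* = m/p_2, x_1* = 0.
Numerically: x_1* = 0, x_2* = 29.4118.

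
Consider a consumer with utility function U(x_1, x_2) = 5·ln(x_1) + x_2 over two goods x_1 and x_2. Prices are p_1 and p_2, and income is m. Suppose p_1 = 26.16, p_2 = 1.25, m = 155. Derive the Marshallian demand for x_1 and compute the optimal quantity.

x_1* = 0.2389

So x_1*(p_1,p_2) = 5·p_2/p_1, independent of income; and x_2* = (m − 5·p_2)/p_2.
At the given prices: x_1* = 5·1.25/26.16 = 0.2389.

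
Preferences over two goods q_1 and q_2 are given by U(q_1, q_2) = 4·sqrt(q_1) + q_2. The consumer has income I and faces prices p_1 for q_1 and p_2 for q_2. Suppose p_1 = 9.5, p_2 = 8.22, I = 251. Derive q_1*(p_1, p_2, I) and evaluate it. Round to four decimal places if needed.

MU_q_1 = 2/√q_1, MU_q_2 = 1. Tangency: 2/√q_1 = p_1/p_2.
Thus q_1* = (2·p_2/p_1)² — independent of I — with the rest of income spent on q_2.
Plugging in: q_1* = (2·8.22/9.5)² = 2.9947.

q_1* = 2.9947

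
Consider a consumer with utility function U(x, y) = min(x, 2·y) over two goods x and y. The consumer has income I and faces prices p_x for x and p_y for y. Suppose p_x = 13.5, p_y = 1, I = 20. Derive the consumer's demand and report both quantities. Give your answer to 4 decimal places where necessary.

x* = 1.4286, y* = 0.7143

With perfect complements, no substitution: consume in ratio x:y = 2:1.
Budget: p_x·x + p_y·(1/2)·x = I, so (2·p_x + p_y)·x = 2·I.
Demand: x*(p_x,p_y,I) = 2·I/(2·p_x + p_y), y* = I/(2·p_x + p_y).
Here 2·13.5 + 1 = 28, giving x* = 1.4286 and y* = 0.7143.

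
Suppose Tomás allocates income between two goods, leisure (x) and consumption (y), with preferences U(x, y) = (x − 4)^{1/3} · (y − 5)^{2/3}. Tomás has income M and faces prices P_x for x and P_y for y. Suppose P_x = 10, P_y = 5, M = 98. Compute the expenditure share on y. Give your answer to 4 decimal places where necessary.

Let x' = x−4, y' = y−5. MRS = (1/2)·y'/x' = P_x/P_y.
After buying the subsistence bundle (4, 5), a share 1/3 of the remaining income goes to x: x* = 4 + 1/3·(M − 4P_x − 5P_y)/P_x.
Discretionary income = 98 − 4·10 − 5·5 = 33; x* = 4 + 1/3·33/10 = 5.1; y* = 5 + 2/3·33/5 = 9.4.
Expenditure on y: 5·9.4 = 47; share = 0.4796.

share on y = 0.4796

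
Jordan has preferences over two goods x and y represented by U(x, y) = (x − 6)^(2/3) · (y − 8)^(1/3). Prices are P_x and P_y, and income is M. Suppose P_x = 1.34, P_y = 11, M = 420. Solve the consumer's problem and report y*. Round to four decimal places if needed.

y* = 17.817

This is Cobb-Douglas in (x−6, y−8): tangency gives 2/3·P_y·(y−8) = 1/3·P_x·(x−6).
Substituting into the budget: x* = 6 + 2/3·(M − 6·P_x − 8·P_y)/P_x, and y* = 8 + 1/3·(…)/P_y.
Discretionary income = 420 − 6·1.34 − 8·11 = 323.96; y* = 8 + 1/3·323.96/11 = 17.817.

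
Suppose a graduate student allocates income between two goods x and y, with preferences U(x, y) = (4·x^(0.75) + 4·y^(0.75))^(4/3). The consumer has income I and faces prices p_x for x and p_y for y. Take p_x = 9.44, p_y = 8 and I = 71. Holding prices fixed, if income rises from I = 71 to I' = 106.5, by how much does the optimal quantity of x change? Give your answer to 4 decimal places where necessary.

Numerically y/x = 1.938778, so x* = 71/(9.44 + 8·1.938778) = 2.8457.
At I' = 106.5: x* = 4.2685. Change: 4.2685 − 2.8457 = 1.4228.

Δx* = 1.4228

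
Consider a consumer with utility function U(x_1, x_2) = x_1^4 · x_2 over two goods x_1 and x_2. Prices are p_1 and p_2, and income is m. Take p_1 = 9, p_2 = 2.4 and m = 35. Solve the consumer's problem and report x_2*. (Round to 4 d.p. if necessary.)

x_2* = 2.9167

MU_x_1/MU_x_2 = (4·x_2)/(x_1); tangency sets this equal to p_1/p_2.
Rearranging, p_2·x_2 = (1/4)·p_1·x_1. Substituting into the budget gives p_1·x_1·(1 + (1/4)) = m.
Demand: x_1*(p_1,p_2,m) = 0.8·m/p_1 and x_2* = 0.2·m/p_2.
At p_1=9, p_2=2.4, m=35: x_2* = 0.2·35/2.4 = 2.9167.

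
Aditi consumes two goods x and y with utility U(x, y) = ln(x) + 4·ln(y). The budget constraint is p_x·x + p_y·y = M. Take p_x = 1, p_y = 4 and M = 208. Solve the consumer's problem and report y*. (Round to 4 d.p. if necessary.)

Tangency: MRS = (1/4)·y/x = p_x/p_y.
Rearranging, p_y·y = 4·p_x·x. Substituting into the budget gives p_x·x·(1 + 4) = M.
Demand: x*(p_x,p_y,M) = 0.2·M/p_x and y* = 0.8·M/p_y.
At p_x=1, p_y=4, M=208: y* = 0.8·208/4 = 41.6.

y* = 41.6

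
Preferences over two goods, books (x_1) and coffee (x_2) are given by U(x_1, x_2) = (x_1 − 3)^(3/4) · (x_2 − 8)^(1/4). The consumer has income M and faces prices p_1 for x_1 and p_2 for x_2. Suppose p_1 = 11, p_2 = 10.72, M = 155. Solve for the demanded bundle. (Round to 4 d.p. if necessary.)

x_1* = 5.4709, x_2* = 8.8451

This is Cobb-Douglas in (x_1−3, x_2−8): tangency gives 0.75·p_2·(x_2−8) = 0.25·p_1·(x_1−3).
Substituting into the budget: x_1* = 3 + 0.75·(M − 3·p_1 − 8·p_2)/p_1, and x_2* = 8 + 0.25·(…)/p_2.
Discretionary income = 155 − 3·11 − 8·10.72 = 36.24; x_1* = 3 + 0.75·36.24/11 = 5.4709; x_2* = 8 + 0.25·36.24/10.72 = 8.8451.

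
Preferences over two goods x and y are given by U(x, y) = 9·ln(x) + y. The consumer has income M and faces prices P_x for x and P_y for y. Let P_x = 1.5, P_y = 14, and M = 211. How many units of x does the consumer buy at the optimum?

So x*(P_x,P_y) = 9·P_y/P_x, independent of income; and y* = (M − 9·P_y)/P_y.
At the given prices: x* = 9·14/1.5 = 84.

x* = 84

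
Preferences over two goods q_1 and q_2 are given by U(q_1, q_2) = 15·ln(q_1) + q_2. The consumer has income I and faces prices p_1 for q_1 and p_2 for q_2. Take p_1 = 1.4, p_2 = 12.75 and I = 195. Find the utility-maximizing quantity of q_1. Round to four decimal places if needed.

MU_q_1 = 15/q_1, MU_q_2 = 1. Tangency: 15/q_1 = p_1/p_2.
So q_1*(p_1,p_2) = 15·p_2/p_1, independent of income; and q_2* = (I − 15·p_2)/p_2.
At the given prices: q_1* = 15·12.75/1.4 = 136.6071.

q_1* = 136.6071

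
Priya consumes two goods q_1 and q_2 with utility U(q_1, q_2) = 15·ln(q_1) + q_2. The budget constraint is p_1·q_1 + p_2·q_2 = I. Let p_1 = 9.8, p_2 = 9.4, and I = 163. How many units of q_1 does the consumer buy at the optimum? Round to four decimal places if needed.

MU_q_1 = 15/q_1, MU_q_2 = 1. Tangency: 15/q_1 = p_1/p_2.
So q_1*(p_1,p_2) = 15·p_2/p_1, independent of income; and q_2* = (I − 15·p_2)/p_2.
At the given prices: q_1* = 15·9.4/9.8 = 14.3878.

q_1* = 14.3878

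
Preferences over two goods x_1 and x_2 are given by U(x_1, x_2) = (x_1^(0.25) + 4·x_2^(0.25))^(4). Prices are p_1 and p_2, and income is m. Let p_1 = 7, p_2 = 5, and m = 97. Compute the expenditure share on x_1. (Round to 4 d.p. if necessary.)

MRS = MU_x_1/MU_x_2 = (1/4)·(x_2/x_1)^(0.75). Set equal to p_1/p_2.
Solve for the ratio: x_2/x_1 = [4·p_1/p_2]^(4/3).
Substitute x_2 = (x_2/x_1)·x_1 into the budget: x_1* = m/(p_1 + p_2·(x_2/x_1)).
Numerically x_2/x_1 = 9.944525, so x_1* = 97/(7 + 5·9.944525) = 1.7101 and x_2* = 9.944525·1.7101 = 17.0059.
Expenditure on x_1: 7·1.7101 = 11.9705; share = 0.1234.

share on x_1 = 0.1234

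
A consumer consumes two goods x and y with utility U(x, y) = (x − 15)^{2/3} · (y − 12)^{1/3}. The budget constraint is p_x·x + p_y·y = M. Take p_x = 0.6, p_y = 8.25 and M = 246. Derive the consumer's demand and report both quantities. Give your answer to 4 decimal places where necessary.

Substituting into the budget: x* = 15 + 2/3·(M − 15·p_x − 12·p_y)/p_x, and y* = 12 + 1/3·(…)/p_y.
Discretionary income = 246 − 15·0.6 − 12·8.25 = 138; x* = 15 + 2/3·138/0.6 = 168.3333; y* = 12 + 1/3·138/8.25 = 17.5758.

x* = 168.3333, y* = 17.5758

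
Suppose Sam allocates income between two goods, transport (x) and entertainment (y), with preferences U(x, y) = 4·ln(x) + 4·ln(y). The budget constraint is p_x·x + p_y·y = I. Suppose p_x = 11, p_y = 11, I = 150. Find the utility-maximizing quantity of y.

MU_x/MU_y = (4·y)/(4·x); tangency sets this equal to p_x/p_y.
So 4·p_y·y = 4·p_x·x; combined with the budget, a share 0.5 of income goes to x.
Demand: x*(p_x,p_y,I) = 0.5·I/p_x and y* = 0.5·I/p_y.
At p_x=11, p_y=11, I=150: y* = 0.5·150/11 = 6.8182.

y* = 6.8182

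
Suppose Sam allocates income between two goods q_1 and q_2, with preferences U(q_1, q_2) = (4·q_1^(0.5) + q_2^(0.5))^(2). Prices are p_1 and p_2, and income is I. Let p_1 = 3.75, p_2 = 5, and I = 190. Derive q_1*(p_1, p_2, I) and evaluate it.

q_1* = 48.398

From the CES first-order condition, 4·(q_2/q_1)^(0.5) = p_1/p_2.
Solve for the ratio: q_2/q_1 = [(1/4)·p_1/p_2]^(2).
With the ratio pinned down, the budget gives q_1* = I/(p_1 + p_2·(q_2/q_1)) and q_2* = (q_2/q_1)·q_1*.
Numerically q_2/q_1 = 0.035156, so q_1* = 190/(3.75 + 5·0.035156) = 48.398.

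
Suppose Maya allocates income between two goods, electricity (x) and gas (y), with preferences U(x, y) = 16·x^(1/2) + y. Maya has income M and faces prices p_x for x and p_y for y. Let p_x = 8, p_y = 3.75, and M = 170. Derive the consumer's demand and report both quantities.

MU_x = 8/√x, MU_y = 1. Tangency: 8/√x = p_x/p_y.
Solve: √x = 8·p_y/p_x, so x*(p_x,p_y) = (8·p_y/p_x)², and y* = (M − p_x·x*)/p_y.
Plugging in: x* = (8·3.75/8)² = 14.0625, y* = 15.3333.

x* = 14.0625, y* = 15.3333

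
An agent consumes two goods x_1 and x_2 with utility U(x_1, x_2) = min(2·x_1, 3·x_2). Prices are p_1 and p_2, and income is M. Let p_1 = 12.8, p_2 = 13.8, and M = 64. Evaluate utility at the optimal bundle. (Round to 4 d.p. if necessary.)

V = 5.8182

With perfect complements, no substitution: consume in ratio x_1:x_2 = 3:2.
Budget: p_1·x_1 + p_2·(2/3)·x_1 = M, so (3·p_1 + 2·p_2)·x_1 = 3·M.
Demand: x_1*(p_1,p_2,M) = 3·M/(3·p_1 + 2·p_2), x_2* = 2·M/(3·p_1 + 2·p_2).
Here 3·12.8 + 2·13.8 = 66, giving x_1* = 2.9091 and x_2* = 1.9394.
Utility at the optimum: U(2.9091, 1.9394) = 5.8182.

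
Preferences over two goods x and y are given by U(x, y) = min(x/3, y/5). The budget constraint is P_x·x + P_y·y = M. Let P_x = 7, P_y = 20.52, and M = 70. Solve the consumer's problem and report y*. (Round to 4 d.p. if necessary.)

y* = 2.8317

Demand: x*(P_x,P_y,M) = 3·M/(3·P_x + 5·P_y), y* = 5·M/(3·P_x + 5·P_y).
Here 3·7 + 5·20.52 = 123.6, giving y* = 2.8317.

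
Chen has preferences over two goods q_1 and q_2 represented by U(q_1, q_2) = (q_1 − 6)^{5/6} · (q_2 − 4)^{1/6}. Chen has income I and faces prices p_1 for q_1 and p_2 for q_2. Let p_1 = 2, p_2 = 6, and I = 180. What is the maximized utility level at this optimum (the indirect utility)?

After buying the subsistence bundle (6, 4), a share 5/6 of the remaining income goes to q_1: q_1* = 6 + 5/6·(I − 6p_1 − 4p_2)/p_1.
Discretionary income = 180 − 6·2 − 4·6 = 144; q_1* = 6 + 5/6·144/2 = 66; q_2* = 4 + 1/6·144/6 = 8.
Utility at the optimum: U(66, 8) = 38.2064.

V = 38.2064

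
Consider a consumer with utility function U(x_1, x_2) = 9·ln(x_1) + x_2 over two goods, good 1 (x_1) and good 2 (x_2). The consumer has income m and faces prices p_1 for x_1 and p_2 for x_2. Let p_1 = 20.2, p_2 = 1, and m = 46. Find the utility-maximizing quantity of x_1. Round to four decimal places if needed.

MU_x_1 = 9/x_1, MU_x_2 = 1. Tangency: 9/x_1 = p_1/p_2.
So x_1*(p_1,p_2) = 9·p_2/p_1, independent of income; and x_2* = (m − 9·p_2)/p_2.
At the given prices: x_1* = 9·1/20.2 = 0.4455.

x_1* = 0.4455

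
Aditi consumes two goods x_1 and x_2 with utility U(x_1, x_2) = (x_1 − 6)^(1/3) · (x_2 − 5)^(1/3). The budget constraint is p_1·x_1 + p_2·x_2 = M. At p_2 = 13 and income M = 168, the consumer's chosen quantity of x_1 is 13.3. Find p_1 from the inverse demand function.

p_1 = 5

Let x_1' = x_1−6, x_2' = x_2−5. MRS = x_2'/x_1' = p_1/p_2.
Substituting into the budget: x_1* = 6 + 0.5·(M − 6·p_1 − 5·p_2)/p_1, and x_2* = 5 + 0.5·(…)/p_2.
Set x_1* = 13.3 in the demand function and solve for p_1: p_1 = 5.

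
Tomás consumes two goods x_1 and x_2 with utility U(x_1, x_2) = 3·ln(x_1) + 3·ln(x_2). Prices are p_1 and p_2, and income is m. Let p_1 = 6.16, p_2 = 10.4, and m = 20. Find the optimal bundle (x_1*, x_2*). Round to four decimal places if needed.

x_1* = 1.6234, x_2* = 0.9615

Tangency: MRS = x_2/x_1 = p_1/p_2.
So 3·p_2·x_2 = 3·p_1·x_1; combined with the budget, a share 0.5 of income goes to x_1.
Demand: x_1*(p_1,p_2,m) = 0.5·m/p_1 and x_2* = 0.5·m/p_2.
At p_1=6.16, p_2=10.4, m=20: x_1* = 0.5·20/6.16 = 1.6234, x_2* = 0.9615.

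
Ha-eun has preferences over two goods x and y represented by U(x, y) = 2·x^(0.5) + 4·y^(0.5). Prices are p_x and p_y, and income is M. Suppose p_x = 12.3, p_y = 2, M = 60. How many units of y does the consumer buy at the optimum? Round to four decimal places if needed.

y* = 28.8281

From the CES first-order condition, (1/2)·(y/x)^(0.5) = p_x/p_y.
Solve for the ratio: y/x = [2·p_x/p_y]^(2).
Substitute y = (y/x)·x into the budget: x* = M/(p_x + p_y·(y/x)).
Numerically y/x = 151.29, so x* = 60/(12.3 + 2·151.29) = 0.1905 and y* = 151.29·0.1905 = 28.8281.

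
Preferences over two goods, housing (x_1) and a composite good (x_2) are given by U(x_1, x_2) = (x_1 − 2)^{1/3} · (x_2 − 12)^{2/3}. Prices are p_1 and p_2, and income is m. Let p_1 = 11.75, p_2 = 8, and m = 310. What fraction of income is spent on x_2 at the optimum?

share on x_2 = 0.7194

This is Cobb-Douglas in (x_1−2, x_2−12): tangency gives 1/3·p_2·(x_2−12) = 2/3·p_1·(x_1−2).
Substituting into the budget: x_1* = 2 + 1/3·(m − 2·p_1 − 12·p_2)/p_1, and x_2* = 12 + 2/3·(…)/p_2.
Discretionary income = 310 − 2·11.75 − 12·8 = 190.5; x_1* = 2 + 1/3·190.5/11.75 = 7.4043; x_2* = 12 + 2/3·190.5/8 = 27.875.
Expenditure on x_2: 8·27.875 = 223; share = 0.7194.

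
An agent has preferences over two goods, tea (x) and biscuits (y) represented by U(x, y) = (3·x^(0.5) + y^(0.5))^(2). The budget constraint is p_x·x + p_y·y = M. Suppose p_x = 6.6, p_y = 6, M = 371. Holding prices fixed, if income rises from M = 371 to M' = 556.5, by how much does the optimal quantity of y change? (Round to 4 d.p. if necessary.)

Δy* = 3.3672

From the CES first-order condition, 3·(y/x)^(0.5) = p_x/p_y.
Hence y/x = ((1/3)·p_x/p_y)^(1/(0.5)), i.e. raised to the 2 power.
With the ratio pinned down, the budget gives x* = M/(p_x + p_y·(y/x)) and y* = (y/x)·x*.
Numerically y/x = 0.134444, so x* = 371/(6.6 + 6·0.134444) = 50.09 and y* = 0.134444·50.09 = 6.7343.
At M' = 556.5: y* = 10.1015. Change: 10.1015 − 6.7343 = 3.3672.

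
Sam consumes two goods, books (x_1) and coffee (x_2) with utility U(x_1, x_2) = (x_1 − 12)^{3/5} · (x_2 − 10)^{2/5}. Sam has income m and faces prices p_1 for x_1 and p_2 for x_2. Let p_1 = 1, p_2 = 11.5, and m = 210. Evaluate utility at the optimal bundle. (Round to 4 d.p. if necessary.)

Substituting into the budget: x_1* = 12 + 0.6·(m − 12·p_1 − 10·p_2)/p_1, and x_2* = 10 + 0.4·(…)/p_2.
Discretionary income = 210 − 12·1 − 10·11.5 = 83; x_1* = 12 + 0.6·83/1 = 61.8; x_2* = 10 + 0.4·83/11.5 = 12.887.
Utility at the optimum: U(61.8, 12.887) = 15.9409.

V = 15.9409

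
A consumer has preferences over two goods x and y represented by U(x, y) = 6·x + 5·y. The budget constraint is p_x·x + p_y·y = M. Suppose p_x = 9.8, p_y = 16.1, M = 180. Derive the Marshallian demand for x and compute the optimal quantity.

x* = 18.3673

Perfect substitutes: compare marginal utility per dollar. 6/p_x vs 5/p_y → 0.6122 vs 0.3106.
x gives more utility per dollar, so spend all income on x: x* = M/p_x, y* = 0.
Numerically: x* = 18.3673, y* = 0.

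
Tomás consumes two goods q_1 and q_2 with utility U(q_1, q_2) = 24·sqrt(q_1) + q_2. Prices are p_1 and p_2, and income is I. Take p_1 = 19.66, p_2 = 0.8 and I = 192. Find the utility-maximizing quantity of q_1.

q_1* = 0.2384

Solve: √q_1 = 12·p_2/p_1, so q_1*(p_1,p_2) = (12·p_2/p_1)², and q_2* = (I − p_1·q_1*)/p_2.
Plugging in: q_1* = (12·0.8/19.66)² = 0.2384.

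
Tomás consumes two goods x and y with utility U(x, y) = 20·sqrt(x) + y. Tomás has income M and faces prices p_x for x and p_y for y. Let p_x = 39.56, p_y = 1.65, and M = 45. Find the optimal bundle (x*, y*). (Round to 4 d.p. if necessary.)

x* = 0.174, y* = 23.1018

Utility is quasi-linear in y; the FOC for x is 10/√x = p_x/p_y.
Thus x* = (10·p_y/p_x)² — independent of M — with the rest of income spent on y.
Plugging in: x* = (10·1.65/39.56)² = 0.174, y* = 23.1018.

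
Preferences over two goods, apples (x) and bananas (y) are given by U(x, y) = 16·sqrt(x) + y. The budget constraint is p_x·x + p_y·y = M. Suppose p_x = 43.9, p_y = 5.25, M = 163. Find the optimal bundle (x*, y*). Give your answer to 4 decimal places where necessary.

MU_x = 8/√x, MU_y = 1. Tangency: 8/√x = p_x/p_y.
Thus x* = (8·p_y/p_x)² — independent of M — with the rest of income spent on y.
Plugging in: x* = (8·5.25/43.9)² = 0.9153, y* = 23.3939.

x* = 0.9153, y* = 23.3939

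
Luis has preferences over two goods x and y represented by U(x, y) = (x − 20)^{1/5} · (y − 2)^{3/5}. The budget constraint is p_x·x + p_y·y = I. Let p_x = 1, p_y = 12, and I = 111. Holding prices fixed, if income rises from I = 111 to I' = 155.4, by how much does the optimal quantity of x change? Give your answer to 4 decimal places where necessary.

Δx* = 11.1

This is Cobb-Douglas in (x−20, y−2): tangency gives 0.2·p_y·(y−2) = 0.6·p_x·(x−20).
After buying the subsistence bundle (20, 2), a share 0.25 of the remaining income goes to x: x* = 20 + 0.25·(I − 20p_x − 2p_y)/p_x.
Discretionary income = 111 − 20·1 − 2·12 = 67; x* = 20 + 0.25·67/1 = 36.75.
At I' = 155.4: x* = 47.85. Change: 47.85 − 36.75 = 11.1.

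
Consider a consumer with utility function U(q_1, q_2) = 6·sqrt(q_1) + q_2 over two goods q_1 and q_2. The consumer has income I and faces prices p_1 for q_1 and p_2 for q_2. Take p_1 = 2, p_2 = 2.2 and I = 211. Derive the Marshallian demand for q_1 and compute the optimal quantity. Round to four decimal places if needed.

Plugging in: q_1* = (3·2.2/2)² = 10.89.

q_1* = 10.89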